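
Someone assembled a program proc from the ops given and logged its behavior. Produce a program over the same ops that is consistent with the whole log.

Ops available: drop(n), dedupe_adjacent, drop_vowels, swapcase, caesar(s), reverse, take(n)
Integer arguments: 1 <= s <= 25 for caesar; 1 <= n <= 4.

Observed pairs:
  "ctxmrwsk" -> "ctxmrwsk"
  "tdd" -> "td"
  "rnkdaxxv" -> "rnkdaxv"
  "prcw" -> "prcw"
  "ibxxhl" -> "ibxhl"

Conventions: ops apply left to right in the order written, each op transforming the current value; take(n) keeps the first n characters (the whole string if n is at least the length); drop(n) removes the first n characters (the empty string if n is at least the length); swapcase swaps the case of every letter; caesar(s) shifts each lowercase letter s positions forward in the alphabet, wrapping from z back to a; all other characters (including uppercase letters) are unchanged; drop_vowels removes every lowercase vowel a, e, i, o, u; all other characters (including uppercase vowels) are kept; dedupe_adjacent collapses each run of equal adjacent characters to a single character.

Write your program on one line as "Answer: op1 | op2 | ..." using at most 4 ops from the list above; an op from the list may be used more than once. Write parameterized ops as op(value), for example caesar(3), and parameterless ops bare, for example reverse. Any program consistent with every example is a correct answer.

swapcase | dedupe_adjacent | swapcase

Check, running the answer program on each example:
  "ctxmrwsk" -> "CTXMRWSK" -> "CTXMRWSK" -> "ctxmrwsk"
  "tdd" -> "TDD" -> "TD" -> "td"
  "rnkdaxxv" -> "RNKDAXXV" -> "RNKDAXV" -> "rnkdaxv"
  "prcw" -> "PRCW" -> "PRCW" -> "prcw"
  "ibxxhl" -> "IBXXHL" -> "IBXHL" -> "ibxhl"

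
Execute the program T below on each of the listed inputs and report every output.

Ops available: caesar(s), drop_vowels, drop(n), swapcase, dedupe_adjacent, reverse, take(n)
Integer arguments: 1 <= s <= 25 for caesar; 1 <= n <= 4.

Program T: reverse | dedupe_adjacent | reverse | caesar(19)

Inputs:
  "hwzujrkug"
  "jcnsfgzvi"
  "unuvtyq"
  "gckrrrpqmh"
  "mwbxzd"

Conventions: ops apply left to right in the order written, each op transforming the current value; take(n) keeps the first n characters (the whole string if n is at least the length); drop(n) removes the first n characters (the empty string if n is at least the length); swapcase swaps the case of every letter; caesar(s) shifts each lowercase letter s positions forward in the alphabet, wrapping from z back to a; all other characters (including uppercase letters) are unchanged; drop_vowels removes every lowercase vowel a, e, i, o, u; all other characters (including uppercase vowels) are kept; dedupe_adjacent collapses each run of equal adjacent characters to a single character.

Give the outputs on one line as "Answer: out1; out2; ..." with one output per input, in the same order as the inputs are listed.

Execution, op by op:
  "hwzujrkug" -> "gukrjuzwh" -> "gukrjuzwh" -> "hwzujrkug" -> "apsnckdnz"
  "jcnsfgzvi" -> "ivzgfsncj" -> "ivzgfsncj" -> "jcnsfgzvi" -> "cvglyzsob"
  "unuvtyq" -> "qytvunu" -> "qytvunu" -> "unuvtyq" -> "ngnomrj"
  "gckrrrpqmh" -> "hmqprrrkcg" -> "hmqprkcg" -> "gckrpqmh" -> "zvdkijfa"
  "mwbxzd" -> "dzxbwm" -> "dzxbwm" -> "mwbxzd" -> "fpuqsw"

"apsnckdnz"; "cvglyzsob"; "ngnomrj"; "zvdkijfa"; "fpuqsw"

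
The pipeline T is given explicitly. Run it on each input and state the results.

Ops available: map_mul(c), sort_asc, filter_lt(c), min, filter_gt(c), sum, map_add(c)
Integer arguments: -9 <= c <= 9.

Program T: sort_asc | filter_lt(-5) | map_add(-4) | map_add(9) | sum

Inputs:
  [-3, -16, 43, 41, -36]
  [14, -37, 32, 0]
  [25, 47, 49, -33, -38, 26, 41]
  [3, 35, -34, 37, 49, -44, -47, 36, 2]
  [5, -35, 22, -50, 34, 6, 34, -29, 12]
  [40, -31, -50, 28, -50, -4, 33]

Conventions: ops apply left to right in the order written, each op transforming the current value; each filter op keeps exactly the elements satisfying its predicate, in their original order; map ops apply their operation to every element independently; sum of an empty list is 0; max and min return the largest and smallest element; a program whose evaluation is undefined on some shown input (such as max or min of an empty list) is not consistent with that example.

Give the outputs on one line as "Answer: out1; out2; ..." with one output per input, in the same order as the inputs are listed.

-42; -32; -61; -110; -99; -116

Execution, op by op:
  [-3, -16, 43, 41, -36] -> [-36, -16, -3, 41, 43] -> [-36, -16] -> [-40, -20] -> [-31, -11] -> -42
  [14, -37, 32, 0] -> [-37, 0, 14, 32] -> [-37] -> [-41] -> [-32] -> -32
  [25, 47, 49, -33, -38, 26, 41] -> [-38, -33, 25, 26, 41, 47, 49] -> [-38, -33] -> [-42, -37] -> [-33, -28] -> -61
  [3, 35, -34, 37, 49, -44, -47, 36, 2] -> [-47, -44, -34, 2, 3, 35, 36, 37, 49] -> [-47, -44, -34] -> [-51, -48, -38] -> [-42, -39, -29] -> -110
  [5, -35, 22, -50, 34, 6, 34, -29, 12] -> [-50, -35, -29, 5, 6, 12, 22, 34, 34] -> [-50, -35, -29] -> [-54, -39, -33] -> [-45, -30, -24] -> -99
  [40, -31, -50, 28, -50, -4, 33] -> [-50, -50, -31, -4, 28, 33, 40] -> [-50, -50, -31] -> [-54, -54, -35] -> [-45, -45, -26] -> -116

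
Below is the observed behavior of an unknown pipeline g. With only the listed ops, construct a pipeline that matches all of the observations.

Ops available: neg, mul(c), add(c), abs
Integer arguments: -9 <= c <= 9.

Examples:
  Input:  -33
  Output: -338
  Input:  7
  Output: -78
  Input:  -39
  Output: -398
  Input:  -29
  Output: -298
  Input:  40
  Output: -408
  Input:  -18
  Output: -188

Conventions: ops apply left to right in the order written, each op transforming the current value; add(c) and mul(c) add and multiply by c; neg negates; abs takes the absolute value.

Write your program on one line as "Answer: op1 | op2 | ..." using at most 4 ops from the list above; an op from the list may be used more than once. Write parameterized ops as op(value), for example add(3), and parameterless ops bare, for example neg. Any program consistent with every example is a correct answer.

abs | mul(-5) | add(-4) | mul(2)

Check, running the answer program on each example:
  -33 -> 33 -> -165 -> -169 -> -338
  7 -> 7 -> -35 -> -39 -> -78
  -39 -> 39 -> -195 -> -199 -> -398
  -29 -> 29 -> -145 -> -149 -> -298
  40 -> 40 -> -200 -> -204 -> -408
  -18 -> 18 -> -90 -> -94 -> -188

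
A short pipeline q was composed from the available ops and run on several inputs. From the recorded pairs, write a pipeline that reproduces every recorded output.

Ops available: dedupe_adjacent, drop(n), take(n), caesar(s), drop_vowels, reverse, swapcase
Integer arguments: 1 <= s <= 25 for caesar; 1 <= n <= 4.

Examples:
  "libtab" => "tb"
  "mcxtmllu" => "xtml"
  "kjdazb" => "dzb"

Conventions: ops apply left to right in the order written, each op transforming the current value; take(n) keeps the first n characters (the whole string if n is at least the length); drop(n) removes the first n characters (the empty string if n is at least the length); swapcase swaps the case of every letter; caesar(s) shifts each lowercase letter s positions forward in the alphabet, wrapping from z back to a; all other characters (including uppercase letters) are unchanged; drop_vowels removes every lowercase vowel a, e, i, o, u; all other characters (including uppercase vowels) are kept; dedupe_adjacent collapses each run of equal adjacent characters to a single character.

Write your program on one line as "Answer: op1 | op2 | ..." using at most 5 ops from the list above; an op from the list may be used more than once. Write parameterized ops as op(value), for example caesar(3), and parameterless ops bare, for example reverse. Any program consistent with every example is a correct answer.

drop_vowels | drop(2) | swapcase | dedupe_adjacent | swapcase

Check, running the answer program on each example:
  "libtab" -> "lbtb" -> "tb" -> "TB" -> "TB" -> "tb"
  "mcxtmllu" -> "mcxtmll" -> "xtmll" -> "XTMLL" -> "XTML" -> "xtml"
  "kjdazb" -> "kjdzb" -> "dzb" -> "DZB" -> "DZB" -> "dzb"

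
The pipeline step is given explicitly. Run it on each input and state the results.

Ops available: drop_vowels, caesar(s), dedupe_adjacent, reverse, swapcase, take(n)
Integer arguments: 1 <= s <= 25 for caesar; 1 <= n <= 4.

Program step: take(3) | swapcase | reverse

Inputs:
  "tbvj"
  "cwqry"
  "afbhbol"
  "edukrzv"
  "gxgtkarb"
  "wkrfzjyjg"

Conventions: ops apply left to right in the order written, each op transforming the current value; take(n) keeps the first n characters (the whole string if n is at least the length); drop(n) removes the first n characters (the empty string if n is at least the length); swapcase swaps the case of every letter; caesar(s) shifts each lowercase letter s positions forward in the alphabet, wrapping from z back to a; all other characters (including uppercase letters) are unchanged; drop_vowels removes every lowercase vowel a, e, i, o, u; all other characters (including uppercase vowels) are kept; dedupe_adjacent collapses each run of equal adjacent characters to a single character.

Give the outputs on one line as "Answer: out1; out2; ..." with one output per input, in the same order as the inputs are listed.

Execution, op by op:
  "tbvj" -> "tbv" -> "TBV" -> "VBT"
  "cwqry" -> "cwq" -> "CWQ" -> "QWC"
  "afbhbol" -> "afb" -> "AFB" -> "BFA"
  "edukrzv" -> "edu" -> "EDU" -> "UDE"
  "gxgtkarb" -> "gxg" -> "GXG" -> "GXG"
  "wkrfzjyjg" -> "wkr" -> "WKR" -> "RKW"

"VBT"; "QWC"; "BFA"; "UDE"; "GXG"; "RKW"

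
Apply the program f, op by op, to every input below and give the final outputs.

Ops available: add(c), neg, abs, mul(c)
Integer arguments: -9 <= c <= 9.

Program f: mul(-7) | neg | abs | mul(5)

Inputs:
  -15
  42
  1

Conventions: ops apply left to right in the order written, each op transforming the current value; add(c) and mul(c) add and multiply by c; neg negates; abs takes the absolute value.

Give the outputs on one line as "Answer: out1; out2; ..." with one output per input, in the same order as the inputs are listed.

Execution, op by op:
  -15 -> 105 -> -105 -> 105 -> 525
  42 -> -294 -> 294 -> 294 -> 1470
  1 -> -7 -> 7 -> 7 -> 35

525; 1470; 35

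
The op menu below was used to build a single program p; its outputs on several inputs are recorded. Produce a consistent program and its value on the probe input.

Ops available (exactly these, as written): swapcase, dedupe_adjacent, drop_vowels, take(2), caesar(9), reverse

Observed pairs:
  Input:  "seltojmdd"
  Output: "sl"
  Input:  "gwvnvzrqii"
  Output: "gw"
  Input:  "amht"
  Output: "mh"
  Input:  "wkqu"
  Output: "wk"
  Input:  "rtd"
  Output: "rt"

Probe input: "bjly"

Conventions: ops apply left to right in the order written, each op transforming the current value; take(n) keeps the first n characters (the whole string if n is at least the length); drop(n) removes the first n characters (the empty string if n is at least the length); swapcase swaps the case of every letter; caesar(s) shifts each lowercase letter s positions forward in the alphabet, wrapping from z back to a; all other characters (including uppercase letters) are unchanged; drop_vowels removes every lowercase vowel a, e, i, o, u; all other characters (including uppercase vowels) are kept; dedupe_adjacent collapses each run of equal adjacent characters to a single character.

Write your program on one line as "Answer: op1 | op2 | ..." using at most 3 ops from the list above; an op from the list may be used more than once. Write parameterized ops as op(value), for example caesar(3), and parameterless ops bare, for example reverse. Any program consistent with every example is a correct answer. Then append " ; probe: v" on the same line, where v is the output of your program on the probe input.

drop_vowels | take(2) ; probe: "bj"

Check, running the answer program on each example:
  "seltojmdd" -> "sltjmdd" -> "sl"
  "gwvnvzrqii" -> "gwvnvzrq" -> "gw"
  "amht" -> "mht" -> "mh"
  "wkqu" -> "wkq" -> "wk"
  "rtd" -> "rtd" -> "rt"
  probe: "bjly" -> "bjly" -> "bj"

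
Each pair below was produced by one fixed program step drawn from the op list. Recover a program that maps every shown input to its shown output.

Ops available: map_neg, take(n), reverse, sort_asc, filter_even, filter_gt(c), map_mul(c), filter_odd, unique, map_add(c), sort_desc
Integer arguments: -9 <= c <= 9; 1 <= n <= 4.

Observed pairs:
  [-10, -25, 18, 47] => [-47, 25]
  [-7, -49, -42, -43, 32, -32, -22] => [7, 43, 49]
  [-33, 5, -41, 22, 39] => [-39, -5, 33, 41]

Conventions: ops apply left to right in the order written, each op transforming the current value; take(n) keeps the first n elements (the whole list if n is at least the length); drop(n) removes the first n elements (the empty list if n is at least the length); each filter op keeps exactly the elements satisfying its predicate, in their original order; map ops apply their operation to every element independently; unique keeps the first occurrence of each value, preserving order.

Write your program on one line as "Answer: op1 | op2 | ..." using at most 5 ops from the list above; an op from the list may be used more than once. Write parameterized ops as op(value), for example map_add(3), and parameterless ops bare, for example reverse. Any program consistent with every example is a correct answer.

sort_asc | map_neg | filter_odd | reverse

Check, running the answer program on each example:
  [-10, -25, 18, 47] -> [-25, -10, 18, 47] -> [25, 10, -18, -47] -> [25, -47] -> [-47, 25]
  [-7, -49, -42, -43, 32, -32, -22] -> [-49, -43, -42, -32, -22, -7, 32] -> [49, 43, 42, 32, 22, 7, -32] -> [49, 43, 7] -> [7, 43, 49]
  [-33, 5, -41, 22, 39] -> [-41, -33, 5, 22, 39] -> [41, 33, -5, -22, -39] -> [41, 33, -5, -39] -> [-39, -5, 33, 41]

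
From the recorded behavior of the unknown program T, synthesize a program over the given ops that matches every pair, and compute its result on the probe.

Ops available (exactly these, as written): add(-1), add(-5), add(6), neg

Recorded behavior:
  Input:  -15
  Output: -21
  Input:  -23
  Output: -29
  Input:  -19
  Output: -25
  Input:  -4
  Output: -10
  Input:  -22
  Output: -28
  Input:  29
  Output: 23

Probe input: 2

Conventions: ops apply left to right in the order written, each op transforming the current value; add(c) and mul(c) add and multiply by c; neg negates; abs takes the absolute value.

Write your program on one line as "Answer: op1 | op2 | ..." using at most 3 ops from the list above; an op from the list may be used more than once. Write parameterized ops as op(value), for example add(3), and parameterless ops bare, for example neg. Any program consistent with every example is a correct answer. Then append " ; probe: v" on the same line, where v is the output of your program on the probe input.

add(-1) | add(-5) ; probe: -4

Check, running the answer program on each example:
  -15 -> -16 -> -21
  -23 -> -24 -> -29
  -19 -> -20 -> -25
  -4 -> -5 -> -10
  -22 -> -23 -> -28
  29 -> 28 -> 23
  probe: 2 -> 1 -> -4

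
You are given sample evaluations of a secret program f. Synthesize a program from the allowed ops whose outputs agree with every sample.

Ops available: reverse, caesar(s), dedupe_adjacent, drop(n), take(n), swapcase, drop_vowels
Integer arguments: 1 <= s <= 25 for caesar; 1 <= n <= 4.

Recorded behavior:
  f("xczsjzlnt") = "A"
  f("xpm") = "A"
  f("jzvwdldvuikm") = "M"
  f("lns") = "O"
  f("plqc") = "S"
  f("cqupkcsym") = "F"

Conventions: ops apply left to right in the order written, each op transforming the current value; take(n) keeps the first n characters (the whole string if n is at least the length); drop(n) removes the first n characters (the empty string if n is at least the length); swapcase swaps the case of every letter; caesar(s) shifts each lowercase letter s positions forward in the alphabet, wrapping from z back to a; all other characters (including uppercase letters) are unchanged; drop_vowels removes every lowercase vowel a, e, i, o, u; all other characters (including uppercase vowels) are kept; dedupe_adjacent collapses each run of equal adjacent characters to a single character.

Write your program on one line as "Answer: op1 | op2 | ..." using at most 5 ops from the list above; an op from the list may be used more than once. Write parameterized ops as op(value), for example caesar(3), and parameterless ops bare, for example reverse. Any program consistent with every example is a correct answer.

take(4) | caesar(13) | caesar(16) | swapcase | take(1)

Check, running the answer program on each example:
  "xczsjzlnt" -> "xczs" -> "kpmf" -> "afcv" -> "AFCV" -> "A"
  "xpm" -> "xpm" -> "kcz" -> "asp" -> "ASP" -> "A"
  "jzvwdldvuikm" -> "jzvw" -> "wmij" -> "mcyz" -> "MCYZ" -> "M"
  "lns" -> "lns" -> "yaf" -> "oqv" -> "OQV" -> "O"
  "plqc" -> "plqc" -> "cydp" -> "sotf" -> "SOTF" -> "S"
  "cqupkcsym" -> "cqup" -> "pdhc" -> "ftxs" -> "FTXS" -> "F"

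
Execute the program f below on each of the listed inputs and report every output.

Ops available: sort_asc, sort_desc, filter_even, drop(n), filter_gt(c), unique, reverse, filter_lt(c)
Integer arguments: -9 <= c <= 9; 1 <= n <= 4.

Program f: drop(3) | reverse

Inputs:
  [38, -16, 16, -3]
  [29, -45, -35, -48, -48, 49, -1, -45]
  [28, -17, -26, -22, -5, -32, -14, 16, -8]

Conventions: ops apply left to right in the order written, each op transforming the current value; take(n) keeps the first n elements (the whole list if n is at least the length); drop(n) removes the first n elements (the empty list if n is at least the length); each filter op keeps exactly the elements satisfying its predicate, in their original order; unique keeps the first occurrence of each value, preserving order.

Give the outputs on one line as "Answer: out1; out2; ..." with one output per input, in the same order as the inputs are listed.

Execution, op by op:
  [38, -16, 16, -3] -> [-3] -> [-3]
  [29, -45, -35, -48, -48, 49, -1, -45] -> [-48, -48, 49, -1, -45] -> [-45, -1, 49, -48, -48]
  [28, -17, -26, -22, -5, -32, -14, 16, -8] -> [-22, -5, -32, -14, 16, -8] -> [-8, 16, -14, -32, -5, -22]

[-3]; [-45, -1, 49, -48, -48]; [-8, 16, -14, -32, -5, -22]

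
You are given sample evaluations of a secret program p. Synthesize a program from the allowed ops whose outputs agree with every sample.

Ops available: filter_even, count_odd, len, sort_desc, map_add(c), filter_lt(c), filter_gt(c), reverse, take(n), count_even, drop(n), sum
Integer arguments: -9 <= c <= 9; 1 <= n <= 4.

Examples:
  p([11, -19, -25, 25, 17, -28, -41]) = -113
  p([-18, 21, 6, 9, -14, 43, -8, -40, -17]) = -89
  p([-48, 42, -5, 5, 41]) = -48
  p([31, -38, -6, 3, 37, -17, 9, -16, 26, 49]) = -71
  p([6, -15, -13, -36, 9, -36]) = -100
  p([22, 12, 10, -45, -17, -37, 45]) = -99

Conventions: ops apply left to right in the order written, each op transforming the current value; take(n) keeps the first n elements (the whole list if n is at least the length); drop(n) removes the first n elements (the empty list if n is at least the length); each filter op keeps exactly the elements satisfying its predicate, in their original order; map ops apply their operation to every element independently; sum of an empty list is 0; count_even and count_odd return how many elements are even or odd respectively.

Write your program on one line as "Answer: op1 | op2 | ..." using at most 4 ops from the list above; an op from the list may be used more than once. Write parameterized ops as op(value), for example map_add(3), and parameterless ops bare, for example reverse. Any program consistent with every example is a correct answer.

filter_lt(-4) | reverse | filter_lt(-8) | sum

Check, running the answer program on each example:
  [11, -19, -25, 25, 17, -28, -41] -> [-19, -25, -28, -41] -> [-41, -28, -25, -19] -> [-41, -28, -25, -19] -> -113
  [-18, 21, 6, 9, -14, 43, -8, -40, -17] -> [-18, -14, -8, -40, -17] -> [-17, -40, -8, -14, -18] -> [-17, -40, -14, -18] -> -89
  [-48, 42, -5, 5, 41] -> [-48, -5] -> [-5, -48] -> [-48] -> -48
  [31, -38, -6, 3, 37, -17, 9, -16, 26, 49] -> [-38, -6, -17, -16] -> [-16, -17, -6, -38] -> [-16, -17, -38] -> -71
  [6, -15, -13, -36, 9, -36] -> [-15, -13, -36, -36] -> [-36, -36, -13, -15] -> [-36, -36, -13, -15] -> -100
  [22, 12, 10, -45, -17, -37, 45] -> [-45, -17, -37] -> [-37, -17, -45] -> [-37, -17, -45] -> -99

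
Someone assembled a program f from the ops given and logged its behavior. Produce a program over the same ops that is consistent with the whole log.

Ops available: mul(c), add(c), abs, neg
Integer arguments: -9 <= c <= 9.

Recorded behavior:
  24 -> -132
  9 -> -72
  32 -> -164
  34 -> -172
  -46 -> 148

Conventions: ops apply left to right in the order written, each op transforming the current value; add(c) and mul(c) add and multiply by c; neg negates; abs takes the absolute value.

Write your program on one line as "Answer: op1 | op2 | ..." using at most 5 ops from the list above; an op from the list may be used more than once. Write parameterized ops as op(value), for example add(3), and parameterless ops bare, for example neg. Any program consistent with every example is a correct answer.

add(2) | add(5) | mul(-4) | add(-8)

Check, running the answer program on each example:
  24 -> 26 -> 31 -> -124 -> -132
  9 -> 11 -> 16 -> -64 -> -72
  32 -> 34 -> 39 -> -156 -> -164
  34 -> 36 -> 41 -> -164 -> -172
  -46 -> -44 -> -39 -> 156 -> 148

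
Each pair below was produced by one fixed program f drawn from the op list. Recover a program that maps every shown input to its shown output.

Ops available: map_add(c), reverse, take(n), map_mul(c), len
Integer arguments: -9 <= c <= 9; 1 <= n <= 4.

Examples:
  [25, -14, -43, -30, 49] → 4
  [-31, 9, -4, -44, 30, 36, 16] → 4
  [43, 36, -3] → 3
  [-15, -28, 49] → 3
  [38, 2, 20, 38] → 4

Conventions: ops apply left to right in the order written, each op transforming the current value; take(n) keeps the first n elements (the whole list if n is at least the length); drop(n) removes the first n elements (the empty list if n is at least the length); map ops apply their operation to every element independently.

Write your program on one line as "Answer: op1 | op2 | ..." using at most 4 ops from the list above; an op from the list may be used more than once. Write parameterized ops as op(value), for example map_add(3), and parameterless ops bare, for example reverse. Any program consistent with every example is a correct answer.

take(4) | map_mul(9) | map_add(1) | len

Check, running the answer program on each example:
  [25, -14, -43, -30, 49] -> [25, -14, -43, -30] -> [225, -126, -387, -270] -> [226, -125, -386, -269] -> 4
  [-31, 9, -4, -44, 30, 36, 16] -> [-31, 9, -4, -44] -> [-279, 81, -36, -396] -> [-278, 82, -35, -395] -> 4
  [43, 36, -3] -> [43, 36, -3] -> [387, 324, -27] -> [388, 325, -26] -> 3
  [-15, -28, 49] -> [-15, -28, 49] -> [-135, -252, 441] -> [-134, -251, 442] -> 3
  [38, 2, 20, 38] -> [38, 2, 20, 38] -> [342, 18, 180, 342] -> [343, 19, 181, 343] -> 4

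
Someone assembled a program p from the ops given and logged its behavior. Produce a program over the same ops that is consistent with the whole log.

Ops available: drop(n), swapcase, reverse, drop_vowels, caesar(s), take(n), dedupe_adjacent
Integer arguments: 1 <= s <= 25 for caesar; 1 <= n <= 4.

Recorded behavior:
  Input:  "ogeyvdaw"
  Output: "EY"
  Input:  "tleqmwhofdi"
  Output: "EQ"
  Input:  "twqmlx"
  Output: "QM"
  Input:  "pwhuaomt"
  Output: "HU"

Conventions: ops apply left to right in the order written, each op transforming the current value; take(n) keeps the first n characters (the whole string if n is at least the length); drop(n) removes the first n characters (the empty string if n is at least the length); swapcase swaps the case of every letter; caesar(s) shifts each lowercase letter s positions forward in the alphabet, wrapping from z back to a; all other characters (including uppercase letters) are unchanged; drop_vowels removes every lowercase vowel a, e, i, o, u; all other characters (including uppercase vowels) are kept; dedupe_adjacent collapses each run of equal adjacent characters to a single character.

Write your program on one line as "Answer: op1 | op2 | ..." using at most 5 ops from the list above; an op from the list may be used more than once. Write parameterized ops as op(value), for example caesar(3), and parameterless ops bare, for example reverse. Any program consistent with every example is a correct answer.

take(4) | drop(2) | reverse | swapcase | reverse

Check, running the answer program on each example:
  "ogeyvdaw" -> "ogey" -> "ey" -> "ye" -> "YE" -> "EY"
  "tleqmwhofdi" -> "tleq" -> "eq" -> "qe" -> "QE" -> "EQ"
  "twqmlx" -> "twqm" -> "qm" -> "mq" -> "MQ" -> "QM"
  "pwhuaomt" -> "pwhu" -> "hu" -> "uh" -> "UH" -> "HU"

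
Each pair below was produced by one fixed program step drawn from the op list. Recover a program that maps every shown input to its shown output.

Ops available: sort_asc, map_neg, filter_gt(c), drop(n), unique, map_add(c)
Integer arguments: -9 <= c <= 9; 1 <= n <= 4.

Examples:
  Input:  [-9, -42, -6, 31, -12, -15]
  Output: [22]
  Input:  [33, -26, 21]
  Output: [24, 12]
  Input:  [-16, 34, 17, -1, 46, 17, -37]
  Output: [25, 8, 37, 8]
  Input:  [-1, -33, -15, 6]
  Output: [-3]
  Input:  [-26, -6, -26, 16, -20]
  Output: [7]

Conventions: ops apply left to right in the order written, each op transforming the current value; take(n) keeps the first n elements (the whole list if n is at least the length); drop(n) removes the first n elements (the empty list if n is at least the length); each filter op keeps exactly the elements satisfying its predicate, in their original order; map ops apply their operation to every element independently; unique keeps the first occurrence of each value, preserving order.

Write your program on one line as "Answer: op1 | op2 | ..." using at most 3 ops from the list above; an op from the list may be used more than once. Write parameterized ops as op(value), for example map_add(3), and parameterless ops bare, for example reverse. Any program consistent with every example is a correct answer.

filter_gt(0) | map_add(-9)

Check, running the answer program on each example:
  [-9, -42, -6, 31, -12, -15] -> [31] -> [22]
  [33, -26, 21] -> [33, 21] -> [24, 12]
  [-16, 34, 17, -1, 46, 17, -37] -> [34, 17, 46, 17] -> [25, 8, 37, 8]
  [-1, -33, -15, 6] -> [6] -> [-3]
  [-26, -6, -26, 16, -20] -> [16] -> [7]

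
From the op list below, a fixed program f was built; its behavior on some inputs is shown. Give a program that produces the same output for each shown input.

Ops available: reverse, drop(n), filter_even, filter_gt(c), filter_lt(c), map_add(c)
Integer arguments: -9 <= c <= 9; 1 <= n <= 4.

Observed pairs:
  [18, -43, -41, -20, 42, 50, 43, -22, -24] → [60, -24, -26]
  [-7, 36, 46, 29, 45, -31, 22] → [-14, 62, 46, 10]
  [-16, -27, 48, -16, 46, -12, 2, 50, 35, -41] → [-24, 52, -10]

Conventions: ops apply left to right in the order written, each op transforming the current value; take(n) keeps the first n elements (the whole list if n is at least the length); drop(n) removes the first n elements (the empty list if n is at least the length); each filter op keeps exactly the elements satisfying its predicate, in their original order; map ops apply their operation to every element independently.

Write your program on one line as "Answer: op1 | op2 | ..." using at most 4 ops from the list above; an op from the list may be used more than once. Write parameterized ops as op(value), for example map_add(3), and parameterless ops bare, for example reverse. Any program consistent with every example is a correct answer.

map_add(9) | reverse | map_add(8) | filter_even

Check, running the answer program on each example:
  [18, -43, -41, -20, 42, 50, 43, -22, -24] -> [27, -34, -32, -11, 51, 59, 52, -13, -15] -> [-15, -13, 52, 59, 51, -11, -32, -34, 27] -> [-7, -5, 60, 67, 59, -3, -24, -26, 35] -> [60, -24, -26]
  [-7, 36, 46, 29, 45, -31, 22] -> [2, 45, 55, 38, 54, -22, 31] -> [31, -22, 54, 38, 55, 45, 2] -> [39, -14, 62, 46, 63, 53, 10] -> [-14, 62, 46, 10]
  [-16, -27, 48, -16, 46, -12, 2, 50, 35, -41] -> [-7, -18, 57, -7, 55, -3, 11, 59, 44, -32] -> [-32, 44, 59, 11, -3, 55, -7, 57, -18, -7] -> [-24, 52, 67, 19, 5, 63, 1, 65, -10, 1] -> [-24, 52, -10]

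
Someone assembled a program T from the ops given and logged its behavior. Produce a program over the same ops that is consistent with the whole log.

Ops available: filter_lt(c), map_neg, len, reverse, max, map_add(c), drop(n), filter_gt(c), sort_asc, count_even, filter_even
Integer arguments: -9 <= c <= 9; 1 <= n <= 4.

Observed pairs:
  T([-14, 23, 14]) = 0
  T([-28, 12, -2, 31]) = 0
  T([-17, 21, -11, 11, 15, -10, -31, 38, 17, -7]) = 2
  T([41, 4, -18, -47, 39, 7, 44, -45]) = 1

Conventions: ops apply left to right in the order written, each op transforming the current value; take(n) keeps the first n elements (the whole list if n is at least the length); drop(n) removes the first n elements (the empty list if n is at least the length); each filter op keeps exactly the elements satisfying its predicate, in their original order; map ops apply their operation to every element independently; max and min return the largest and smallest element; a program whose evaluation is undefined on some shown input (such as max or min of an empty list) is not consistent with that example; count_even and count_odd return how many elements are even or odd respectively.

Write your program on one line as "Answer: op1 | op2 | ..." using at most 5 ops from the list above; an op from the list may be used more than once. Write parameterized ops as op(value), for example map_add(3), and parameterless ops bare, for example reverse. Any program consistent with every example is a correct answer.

drop(1) | drop(3) | filter_even | map_neg | count_even

Check, running the answer program on each example:
  [-14, 23, 14] -> [23, 14] -> [] -> [] -> [] -> 0
  [-28, 12, -2, 31] -> [12, -2, 31] -> [] -> [] -> [] -> 0
  [-17, 21, -11, 11, 15, -10, -31, 38, 17, -7] -> [21, -11, 11, 15, -10, -31, 38, 17, -7] -> [15, -10, -31, 38, 17, -7] -> [-10, 38] -> [10, -38] -> 2
  [41, 4, -18, -47, 39, 7, 44, -45] -> [4, -18, -47, 39, 7, 44, -45] -> [39, 7, 44, -45] -> [44] -> [-44] -> 1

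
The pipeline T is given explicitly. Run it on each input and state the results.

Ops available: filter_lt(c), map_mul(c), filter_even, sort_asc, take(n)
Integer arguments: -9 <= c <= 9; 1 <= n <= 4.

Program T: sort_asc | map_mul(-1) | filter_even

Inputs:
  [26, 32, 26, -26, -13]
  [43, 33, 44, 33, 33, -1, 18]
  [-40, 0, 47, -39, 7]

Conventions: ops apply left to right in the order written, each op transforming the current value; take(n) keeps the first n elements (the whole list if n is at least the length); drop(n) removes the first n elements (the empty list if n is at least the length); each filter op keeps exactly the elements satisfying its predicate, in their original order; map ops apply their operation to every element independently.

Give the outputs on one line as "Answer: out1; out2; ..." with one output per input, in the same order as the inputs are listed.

Execution, op by op:
  [26, 32, 26, -26, -13] -> [-26, -13, 26, 26, 32] -> [26, 13, -26, -26, -32] -> [26, -26, -26, -32]
  [43, 33, 44, 33, 33, -1, 18] -> [-1, 18, 33, 33, 33, 43, 44] -> [1, -18, -33, -33, -33, -43, -44] -> [-18, -44]
  [-40, 0, 47, -39, 7] -> [-40, -39, 0, 7, 47] -> [40, 39, 0, -7, -47] -> [40, 0]

[26, -26, -26, -32]; [-18, -44]; [40, 0]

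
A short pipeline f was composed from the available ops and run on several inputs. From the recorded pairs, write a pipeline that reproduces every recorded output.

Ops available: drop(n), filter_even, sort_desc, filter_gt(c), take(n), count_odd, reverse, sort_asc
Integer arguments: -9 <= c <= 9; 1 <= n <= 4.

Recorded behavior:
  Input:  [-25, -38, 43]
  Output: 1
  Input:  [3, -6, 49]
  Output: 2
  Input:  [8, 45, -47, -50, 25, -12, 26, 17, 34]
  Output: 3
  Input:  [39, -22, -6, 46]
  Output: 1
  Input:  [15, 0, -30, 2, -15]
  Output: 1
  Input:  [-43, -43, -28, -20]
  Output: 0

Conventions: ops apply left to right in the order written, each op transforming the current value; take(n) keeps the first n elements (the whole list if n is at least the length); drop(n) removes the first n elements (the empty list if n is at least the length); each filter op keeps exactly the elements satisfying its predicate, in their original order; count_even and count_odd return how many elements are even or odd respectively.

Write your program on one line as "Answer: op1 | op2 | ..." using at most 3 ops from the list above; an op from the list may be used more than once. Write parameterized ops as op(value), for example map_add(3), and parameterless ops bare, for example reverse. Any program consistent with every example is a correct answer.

filter_gt(0) | count_odd

Check, running the answer program on each example:
  [-25, -38, 43] -> [43] -> 1
  [3, -6, 49] -> [3, 49] -> 2
  [8, 45, -47, -50, 25, -12, 26, 17, 34] -> [8, 45, 25, 26, 17, 34] -> 3
  [39, -22, -6, 46] -> [39, 46] -> 1
  [15, 0, -30, 2, -15] -> [15, 2] -> 1
  [-43, -43, -28, -20] -> [] -> 0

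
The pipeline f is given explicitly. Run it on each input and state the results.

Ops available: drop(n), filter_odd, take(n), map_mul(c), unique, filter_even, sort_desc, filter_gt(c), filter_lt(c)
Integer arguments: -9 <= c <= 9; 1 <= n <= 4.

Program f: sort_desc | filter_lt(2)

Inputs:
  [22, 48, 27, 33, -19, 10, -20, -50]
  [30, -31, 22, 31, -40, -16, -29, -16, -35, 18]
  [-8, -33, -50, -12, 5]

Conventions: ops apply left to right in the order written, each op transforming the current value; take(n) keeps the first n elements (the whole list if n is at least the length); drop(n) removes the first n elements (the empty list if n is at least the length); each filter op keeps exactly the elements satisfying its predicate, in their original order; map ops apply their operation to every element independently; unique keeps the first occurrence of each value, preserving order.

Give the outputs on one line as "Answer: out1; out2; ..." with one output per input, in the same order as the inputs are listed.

[-19, -20, -50]; [-16, -16, -29, -31, -35, -40]; [-8, -12, -33, -50]

Execution, op by op:
  [22, 48, 27, 33, -19, 10, -20, -50] -> [48, 33, 27, 22, 10, -19, -20, -50] -> [-19, -20, -50]
  [30, -31, 22, 31, -40, -16, -29, -16, -35, 18] -> [31, 30, 22, 18, -16, -16, -29, -31, -35, -40] -> [-16, -16, -29, -31, -35, -40]
  [-8, -33, -50, -12, 5] -> [5, -8, -12, -33, -50] -> [-8, -12, -33, -50]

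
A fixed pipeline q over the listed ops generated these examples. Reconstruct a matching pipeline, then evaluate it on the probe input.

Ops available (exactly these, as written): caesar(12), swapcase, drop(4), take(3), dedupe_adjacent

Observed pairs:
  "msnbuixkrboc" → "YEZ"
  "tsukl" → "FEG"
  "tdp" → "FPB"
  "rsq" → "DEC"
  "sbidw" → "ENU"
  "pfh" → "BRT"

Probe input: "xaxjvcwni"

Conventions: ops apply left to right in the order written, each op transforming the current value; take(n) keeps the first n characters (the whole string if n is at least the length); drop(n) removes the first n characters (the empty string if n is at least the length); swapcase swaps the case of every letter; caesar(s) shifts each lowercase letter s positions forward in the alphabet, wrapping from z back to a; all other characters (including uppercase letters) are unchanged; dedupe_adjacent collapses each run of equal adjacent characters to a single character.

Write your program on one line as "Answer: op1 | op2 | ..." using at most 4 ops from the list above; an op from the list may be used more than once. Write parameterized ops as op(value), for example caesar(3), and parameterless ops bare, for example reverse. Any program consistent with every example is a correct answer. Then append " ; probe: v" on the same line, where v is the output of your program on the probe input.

take(3) | caesar(12) | swapcase ; probe: "JMJ"

Check, running the answer program on each example:
  "msnbuixkrboc" -> "msn" -> "yez" -> "YEZ"
  "tsukl" -> "tsu" -> "feg" -> "FEG"
  "tdp" -> "tdp" -> "fpb" -> "FPB"
  "rsq" -> "rsq" -> "dec" -> "DEC"
  "sbidw" -> "sbi" -> "enu" -> "ENU"
  "pfh" -> "pfh" -> "brt" -> "BRT"
  probe: "xaxjvcwni" -> "xax" -> "jmj" -> "JMJ"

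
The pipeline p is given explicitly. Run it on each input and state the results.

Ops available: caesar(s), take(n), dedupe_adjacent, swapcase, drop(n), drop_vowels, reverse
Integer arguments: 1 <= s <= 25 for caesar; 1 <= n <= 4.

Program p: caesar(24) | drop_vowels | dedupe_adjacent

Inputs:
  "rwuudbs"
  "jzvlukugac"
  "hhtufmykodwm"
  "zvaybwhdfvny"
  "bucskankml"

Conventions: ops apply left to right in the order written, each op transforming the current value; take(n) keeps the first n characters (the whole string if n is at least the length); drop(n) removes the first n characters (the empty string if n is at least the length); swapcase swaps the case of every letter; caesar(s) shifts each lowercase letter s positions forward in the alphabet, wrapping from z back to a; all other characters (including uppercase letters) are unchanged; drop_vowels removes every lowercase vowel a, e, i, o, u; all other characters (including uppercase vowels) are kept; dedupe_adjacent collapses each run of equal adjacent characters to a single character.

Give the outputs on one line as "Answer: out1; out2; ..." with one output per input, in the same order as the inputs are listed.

"psbzq"; "hxtjsy"; "frsdkwmbk"; "xtywzfbdtlw"; "zsqylkj"

Execution, op by op:
  "rwuudbs" -> "pussbzq" -> "pssbzq" -> "psbzq"
  "jzvlukugac" -> "hxtjsiseya" -> "hxtjssy" -> "hxtjsy"
  "hhtufmykodwm" -> "ffrsdkwimbuk" -> "ffrsdkwmbk" -> "frsdkwmbk"
  "zvaybwhdfvny" -> "xtywzufbdtlw" -> "xtywzfbdtlw" -> "xtywzfbdtlw"
  "bucskankml" -> "zsaqiylikj" -> "zsqylkj" -> "zsqylkj"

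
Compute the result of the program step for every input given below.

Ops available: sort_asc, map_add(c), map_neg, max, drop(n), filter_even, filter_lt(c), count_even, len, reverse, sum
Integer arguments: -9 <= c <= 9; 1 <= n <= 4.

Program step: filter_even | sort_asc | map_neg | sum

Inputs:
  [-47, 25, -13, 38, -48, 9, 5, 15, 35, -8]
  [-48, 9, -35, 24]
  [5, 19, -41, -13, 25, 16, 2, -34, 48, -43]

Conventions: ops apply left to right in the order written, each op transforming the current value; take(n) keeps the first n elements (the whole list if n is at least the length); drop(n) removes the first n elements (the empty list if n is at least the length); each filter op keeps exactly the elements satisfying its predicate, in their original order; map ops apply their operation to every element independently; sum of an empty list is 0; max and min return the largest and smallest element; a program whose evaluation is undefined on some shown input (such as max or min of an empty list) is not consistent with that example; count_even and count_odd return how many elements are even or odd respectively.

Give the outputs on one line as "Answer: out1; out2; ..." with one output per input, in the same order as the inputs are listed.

18; 24; -32

Execution, op by op:
  [-47, 25, -13, 38, -48, 9, 5, 15, 35, -8] -> [38, -48, -8] -> [-48, -8, 38] -> [48, 8, -38] -> 18
  [-48, 9, -35, 24] -> [-48, 24] -> [-48, 24] -> [48, -24] -> 24
  [5, 19, -41, -13, 25, 16, 2, -34, 48, -43] -> [16, 2, -34, 48] -> [-34, 2, 16, 48] -> [34, -2, -16, -48] -> -32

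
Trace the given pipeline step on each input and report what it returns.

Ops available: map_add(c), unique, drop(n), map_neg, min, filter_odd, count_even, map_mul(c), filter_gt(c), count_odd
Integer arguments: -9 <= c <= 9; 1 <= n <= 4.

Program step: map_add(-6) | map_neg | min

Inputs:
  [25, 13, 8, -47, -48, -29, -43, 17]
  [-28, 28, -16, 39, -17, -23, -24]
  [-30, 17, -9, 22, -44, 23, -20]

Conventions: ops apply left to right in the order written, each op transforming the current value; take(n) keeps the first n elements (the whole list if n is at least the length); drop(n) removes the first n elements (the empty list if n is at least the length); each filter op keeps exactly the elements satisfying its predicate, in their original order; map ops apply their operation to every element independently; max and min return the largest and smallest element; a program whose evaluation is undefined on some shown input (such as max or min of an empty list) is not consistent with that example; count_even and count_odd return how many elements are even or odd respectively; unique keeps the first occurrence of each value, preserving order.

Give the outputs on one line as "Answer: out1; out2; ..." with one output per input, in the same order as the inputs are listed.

Execution, op by op:
  [25, 13, 8, -47, -48, -29, -43, 17] -> [19, 7, 2, -53, -54, -35, -49, 11] -> [-19, -7, -2, 53, 54, 35, 49, -11] -> -19
  [-28, 28, -16, 39, -17, -23, -24] -> [-34, 22, -22, 33, -23, -29, -30] -> [34, -22, 22, -33, 23, 29, 30] -> -33
  [-30, 17, -9, 22, -44, 23, -20] -> [-36, 11, -15, 16, -50, 17, -26] -> [36, -11, 15, -16, 50, -17, 26] -> -17

-19; -33; -17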